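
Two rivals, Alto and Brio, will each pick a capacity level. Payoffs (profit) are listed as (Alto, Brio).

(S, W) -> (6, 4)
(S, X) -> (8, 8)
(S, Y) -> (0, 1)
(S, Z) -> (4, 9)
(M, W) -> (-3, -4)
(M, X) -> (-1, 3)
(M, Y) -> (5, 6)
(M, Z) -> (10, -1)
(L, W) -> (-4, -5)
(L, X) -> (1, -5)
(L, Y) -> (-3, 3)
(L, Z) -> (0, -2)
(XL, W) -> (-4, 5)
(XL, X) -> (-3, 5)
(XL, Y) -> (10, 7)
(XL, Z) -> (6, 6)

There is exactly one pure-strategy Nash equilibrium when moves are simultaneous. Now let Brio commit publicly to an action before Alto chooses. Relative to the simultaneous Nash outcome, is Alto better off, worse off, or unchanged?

Backward induction with Brio moving first.
- W: Alto compares 6, -3, -4, -4 and picks S; Brio would get 4.
- X: Alto compares 8, -1, 1, -3 and picks S; Brio would get 8.
- Y: Alto compares 0, 5, -3, 10 and picks XL; Brio would get 7.
- Z: Alto compares 4, 10, 0, 6 and picks M; Brio would get -1.
Brio's induced payoffs are 4, 8, 7, -1, so Brio commits to X. Subgame-perfect outcome: (S, X) with payoffs (8, 8).
For the simultaneous game, intersect best replies.
Alto's best replies: W→S; X→S; Y→XL; Z→M.
Brio's best replies: S→Z; M→Y; L→Y; XL→Y.
Only (XL, Y) has each player best-responding; Nash payoffs (10, 7).
Alto earns 8 sequentially versus 10 at the Nash outcome: worse off.

worse off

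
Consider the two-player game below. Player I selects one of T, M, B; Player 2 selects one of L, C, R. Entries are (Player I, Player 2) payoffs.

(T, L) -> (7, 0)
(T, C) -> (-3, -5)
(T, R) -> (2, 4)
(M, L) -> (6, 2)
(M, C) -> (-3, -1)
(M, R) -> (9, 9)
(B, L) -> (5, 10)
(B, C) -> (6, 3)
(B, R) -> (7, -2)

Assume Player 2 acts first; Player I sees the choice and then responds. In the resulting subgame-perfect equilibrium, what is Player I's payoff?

Solve by backward induction (Player 2 leads).
- L: BR = T, leader payoff 0.
- C: BR = B, leader payoff 3.
- R: BR = M, leader payoff 9.
Among 0, 3, 9, the best is 9 at R. Subgame-perfect outcome: (M, R) with payoffs (9, 9).

9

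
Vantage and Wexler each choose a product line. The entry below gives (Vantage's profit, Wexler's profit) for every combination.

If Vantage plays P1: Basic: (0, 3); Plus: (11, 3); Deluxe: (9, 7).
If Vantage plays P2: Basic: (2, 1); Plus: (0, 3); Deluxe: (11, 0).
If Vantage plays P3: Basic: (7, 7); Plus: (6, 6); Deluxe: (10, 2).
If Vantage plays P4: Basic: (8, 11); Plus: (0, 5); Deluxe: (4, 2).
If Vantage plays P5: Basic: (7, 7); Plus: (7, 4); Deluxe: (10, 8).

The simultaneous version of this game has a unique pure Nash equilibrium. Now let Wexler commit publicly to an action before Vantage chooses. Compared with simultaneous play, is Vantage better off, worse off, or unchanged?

unchanged

Backward induction with Wexler moving first.
- Basic → Vantage plays P4 (best of 0, 2, 7, 8, 7); Wexler gets 11.
- Plus → Vantage plays P1 (best of 11, 0, 6, 0, 7); Wexler gets 3.
- Deluxe → Vantage plays P2 (best of 9, 11, 10, 4, 10); Wexler gets 0.
Maximizing over 11, 3, 0, Wexler chooses Basic. Subgame-perfect outcome: (P4, Basic) with payoffs (8, 11).
For the simultaneous game, intersect best replies.
Vantage's best replies: Basic→P4; Plus→P1; Deluxe→P2.
Wexler's best replies: P1→Deluxe; P2→Plus; P3→Basic; P4→Basic; P5→Deluxe.
The unique mutual best reply is (P4, Basic), giving (8, 11).
Vantage earns 8 sequentially versus 8 at the Nash outcome: unchanged.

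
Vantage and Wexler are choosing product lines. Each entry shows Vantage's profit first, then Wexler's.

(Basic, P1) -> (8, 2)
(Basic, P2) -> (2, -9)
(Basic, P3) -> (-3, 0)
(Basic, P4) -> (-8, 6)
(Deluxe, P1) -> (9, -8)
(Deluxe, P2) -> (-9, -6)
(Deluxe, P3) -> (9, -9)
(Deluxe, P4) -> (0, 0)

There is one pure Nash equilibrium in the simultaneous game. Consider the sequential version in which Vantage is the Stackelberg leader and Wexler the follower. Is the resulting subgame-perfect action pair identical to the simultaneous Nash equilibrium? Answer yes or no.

yes

Backward induction with Vantage moving first.
- Basic → Wexler plays P4 (best of 2, -9, 0, 6); Vantage gets -8.
- Deluxe → Wexler plays P4 (best of -8, -6, -9, 0); Vantage gets 0.
Vantage's induced payoffs are -8, 0, so Vantage commits to Deluxe. Subgame-perfect outcome: (Deluxe, P4) with payoffs (0, 0).
Under simultaneous play:
Vantage's best replies: P1→Deluxe; P2→Basic; P3→Deluxe; P4→Deluxe.
Wexler's best replies: Basic→P4; Deluxe→P4.
Only (Deluxe, P4) has each player best-responding; Nash payoffs (0, 0).
Sequential outcome (Deluxe, P4) coincides with the Nash profile (Deluxe, P4).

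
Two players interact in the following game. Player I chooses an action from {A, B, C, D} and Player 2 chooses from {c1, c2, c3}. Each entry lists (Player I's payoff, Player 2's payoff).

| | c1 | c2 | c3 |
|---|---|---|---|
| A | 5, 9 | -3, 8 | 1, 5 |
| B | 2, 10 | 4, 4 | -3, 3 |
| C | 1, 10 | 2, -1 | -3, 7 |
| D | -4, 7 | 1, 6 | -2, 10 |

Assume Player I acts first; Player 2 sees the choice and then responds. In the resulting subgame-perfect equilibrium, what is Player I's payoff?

Work backward from Player 2's decision.
- A → Player 2 plays c1 (best of 9, 8, 5); Player I gets 5.
- B → Player 2 plays c1 (best of 10, 4, 3); Player I gets 2.
- C → Player 2 plays c1 (best of 10, -1, 7); Player I gets 1.
- D → Player 2 plays c3 (best of 7, 6, 10); Player I gets -2.
Player I's induced payoffs are 5, 2, 1, -2, so Player I commits to A. Subgame-perfect outcome: (A, c1) with payoffs (5, 9).

5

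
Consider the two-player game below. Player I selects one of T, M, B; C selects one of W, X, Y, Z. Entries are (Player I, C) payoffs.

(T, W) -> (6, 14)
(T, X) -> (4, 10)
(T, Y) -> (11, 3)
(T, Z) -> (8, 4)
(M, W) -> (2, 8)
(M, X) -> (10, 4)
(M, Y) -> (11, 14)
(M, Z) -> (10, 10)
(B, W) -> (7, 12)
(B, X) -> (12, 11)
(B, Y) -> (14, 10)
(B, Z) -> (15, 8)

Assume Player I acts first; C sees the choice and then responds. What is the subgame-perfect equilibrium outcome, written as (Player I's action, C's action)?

C best-responds to each possible Player I move:
- T → C plays W (best of 14, 10, 3, 4); Player I gets 6.
- M → C plays Y (best of 8, 4, 14, 10); Player I gets 11.
- B → C plays W (best of 12, 11, 10, 8); Player I gets 7.
Maximizing over 6, 11, 7, Player I chooses M. Subgame-perfect outcome: (M, Y) with payoffs (11, 14).

(M, Y)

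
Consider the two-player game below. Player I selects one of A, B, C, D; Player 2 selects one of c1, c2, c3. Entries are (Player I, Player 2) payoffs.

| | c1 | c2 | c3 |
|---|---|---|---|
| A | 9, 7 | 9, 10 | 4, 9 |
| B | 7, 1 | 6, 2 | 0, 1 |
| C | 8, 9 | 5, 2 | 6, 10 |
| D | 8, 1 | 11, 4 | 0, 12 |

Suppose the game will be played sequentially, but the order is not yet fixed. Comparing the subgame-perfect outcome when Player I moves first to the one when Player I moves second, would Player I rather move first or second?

If Player I leads: Player 2's best replies are A→c2, B→c2, C→c3, D→c3; Player I's induced payoffs 9, 6, 6, 0; outcome (A, c2), payoffs (9, 10).
If Player 2 leads: Player I's best replies are c1→A, c2→D, c3→C; Player 2's induced payoffs 7, 4, 10; outcome (C, c3), payoffs (6, 10).
Player I gets 9 moving first and 6 moving second, so Player I prefers to move first.

first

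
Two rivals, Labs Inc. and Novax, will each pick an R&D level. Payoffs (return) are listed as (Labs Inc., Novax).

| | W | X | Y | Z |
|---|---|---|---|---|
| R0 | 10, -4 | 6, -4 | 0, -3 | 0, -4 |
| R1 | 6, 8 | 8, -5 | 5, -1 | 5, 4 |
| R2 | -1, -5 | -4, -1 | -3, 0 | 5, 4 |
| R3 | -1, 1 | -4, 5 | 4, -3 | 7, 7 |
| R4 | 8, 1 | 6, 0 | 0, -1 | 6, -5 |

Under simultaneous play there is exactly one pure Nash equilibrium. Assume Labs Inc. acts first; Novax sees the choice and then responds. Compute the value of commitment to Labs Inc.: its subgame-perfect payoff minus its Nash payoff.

1

Solve by backward induction (Labs Inc. leads).
- R0: BR = Y, leader payoff 0.
- R1: BR = W, leader payoff 6.
- R2: BR = Z, leader payoff 5.
- R3: BR = Z, leader payoff 7.
- R4: BR = W, leader payoff 8.
Maximizing over 0, 6, 5, 7, 8, Labs Inc. chooses R4. Subgame-perfect outcome: (R4, W) with payoffs (8, 1).
Now find the simultaneous Nash equilibrium.
Labs Inc.'s best replies: W→R0; X→R1; Y→R1; Z→R3.
Novax's best replies: R0→Y; R1→W; R2→Z; R3→Z; R4→W.
The unique mutual best reply is (R3, Z), giving (7, 7).
Labs Inc.'s commitment gain: 8 − 7 = 1.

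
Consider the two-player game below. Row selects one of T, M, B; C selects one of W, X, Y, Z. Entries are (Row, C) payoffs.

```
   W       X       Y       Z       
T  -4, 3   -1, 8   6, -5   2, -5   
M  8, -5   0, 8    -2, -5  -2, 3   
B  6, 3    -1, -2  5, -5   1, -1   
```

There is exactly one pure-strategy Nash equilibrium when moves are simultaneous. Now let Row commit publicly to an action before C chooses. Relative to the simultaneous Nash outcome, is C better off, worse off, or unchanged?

C best-responds to each possible Row move:
- T → C plays X (best of 3, 8, -5, -5); Row gets -1.
- M → C plays X (best of -5, 8, -5, 3); Row gets 0.
- B → C plays W (best of 3, -2, -5, -1); Row gets 6.
Row's induced payoffs are -1, 0, 6, so Row commits to B. Subgame-perfect outcome: (B, W) with payoffs (6, 3).
Under simultaneous play:
Row's best replies: W→M; X→M; Y→T; Z→T.
C's best replies: T→X; M→X; B→W.
The unique mutual best reply is (M, X), giving (0, 8).
C earns 3 sequentially versus 8 at the Nash outcome: worse off.

worse off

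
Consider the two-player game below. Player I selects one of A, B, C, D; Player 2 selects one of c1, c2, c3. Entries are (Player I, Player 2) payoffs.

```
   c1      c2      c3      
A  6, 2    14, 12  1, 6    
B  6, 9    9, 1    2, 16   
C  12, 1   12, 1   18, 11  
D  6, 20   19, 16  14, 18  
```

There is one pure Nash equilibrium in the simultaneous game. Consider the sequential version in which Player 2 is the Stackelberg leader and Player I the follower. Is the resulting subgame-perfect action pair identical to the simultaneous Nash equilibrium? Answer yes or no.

Backward induction with Player 2 moving first.
- c1 → Player I plays C (best of 6, 6, 12, 6); Player 2 gets 1.
- c2 → Player I plays D (best of 14, 9, 12, 19); Player 2 gets 16.
- c3 → Player I plays C (best of 1, 2, 18, 14); Player 2 gets 11.
Among 1, 16, 11, the best is 16 at c2. Subgame-perfect outcome: (D, c2) with payoffs (19, 16).
Under simultaneous play:
Player I's best replies: c1→C; c2→D; c3→C.
Player 2's best replies: A→c2; B→c3; C→c3; D→c1.
The unique mutual best reply is (C, c3), giving (18, 11).
Sequential outcome (D, c2) differs from the Nash profile (C, c3).

no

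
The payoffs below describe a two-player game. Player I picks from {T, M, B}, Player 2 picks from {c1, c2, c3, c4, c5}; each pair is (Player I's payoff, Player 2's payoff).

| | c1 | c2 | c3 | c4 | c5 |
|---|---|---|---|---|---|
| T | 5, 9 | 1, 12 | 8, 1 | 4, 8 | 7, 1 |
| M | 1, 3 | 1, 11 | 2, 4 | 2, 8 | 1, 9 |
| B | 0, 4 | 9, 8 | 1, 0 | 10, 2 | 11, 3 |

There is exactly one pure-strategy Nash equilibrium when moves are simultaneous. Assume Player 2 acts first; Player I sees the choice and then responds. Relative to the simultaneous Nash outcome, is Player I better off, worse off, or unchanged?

Work backward from Player I's decision.
- c1: Player I compares 5, 1, 0 and picks T; Player 2 would get 9.
- c2: Player I compares 1, 1, 9 and picks B; Player 2 would get 8.
- c3: Player I compares 8, 2, 1 and picks T; Player 2 would get 1.
- c4: Player I compares 4, 2, 10 and picks B; Player 2 would get 2.
- c5: Player I compares 7, 1, 11 and picks B; Player 2 would get 3.
Among 9, 8, 1, 2, 3, the best is 9 at c1. Subgame-perfect outcome: (T, c1) with payoffs (5, 9).
For the simultaneous game, intersect best replies.
Player I's best replies: c1→T; c2→B; c3→T; c4→B; c5→B.
Player 2's best replies: T→c2; M→c2; B→c2.
The unique mutual best reply is (B, c2), giving (9, 8).
Player I earns 5 sequentially versus 9 at the Nash outcome: worse off.

worse off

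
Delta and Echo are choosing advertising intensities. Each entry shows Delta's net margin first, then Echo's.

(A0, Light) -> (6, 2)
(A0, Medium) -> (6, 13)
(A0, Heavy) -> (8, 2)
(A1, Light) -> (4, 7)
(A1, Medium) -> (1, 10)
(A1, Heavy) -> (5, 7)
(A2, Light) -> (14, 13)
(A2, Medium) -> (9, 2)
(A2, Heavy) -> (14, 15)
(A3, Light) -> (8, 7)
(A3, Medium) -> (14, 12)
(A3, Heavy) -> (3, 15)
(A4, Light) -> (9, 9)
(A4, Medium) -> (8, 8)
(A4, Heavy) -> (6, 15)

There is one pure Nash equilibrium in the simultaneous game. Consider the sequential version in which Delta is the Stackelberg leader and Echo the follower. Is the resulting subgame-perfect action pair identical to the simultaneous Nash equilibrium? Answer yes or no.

Work backward from Echo's decision.
- A0 → Echo plays Medium (best of 2, 13, 2); Delta gets 6.
- A1 → Echo plays Medium (best of 7, 10, 7); Delta gets 1.
- A2 → Echo plays Heavy (best of 13, 2, 15); Delta gets 14.
- A3 → Echo plays Heavy (best of 7, 12, 15); Delta gets 3.
- A4 → Echo plays Heavy (best of 9, 8, 15); Delta gets 6.
Among 6, 1, 14, 3, 6, the best is 14 at A2. Subgame-perfect outcome: (A2, Heavy) with payoffs (14, 15).
Under simultaneous play:
Delta's best replies: Light→A2; Medium→A3; Heavy→A2.
Echo's best replies: A0→Medium; A1→Medium; A2→Heavy; A3→Heavy; A4→Heavy.
The unique mutual best reply is (A2, Heavy), giving (14, 15).
Sequential outcome (A2, Heavy) coincides with the Nash profile (A2, Heavy).

yes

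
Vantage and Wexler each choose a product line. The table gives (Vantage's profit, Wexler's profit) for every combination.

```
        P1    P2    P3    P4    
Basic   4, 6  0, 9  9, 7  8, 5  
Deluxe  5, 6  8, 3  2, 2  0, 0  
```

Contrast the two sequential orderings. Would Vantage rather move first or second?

second

If Vantage leads: Wexler's best replies are Basic→P2, Deluxe→P1; Vantage's induced payoffs 0, 5; outcome (Deluxe, P1), payoffs (5, 6).
If Wexler leads: Vantage's best replies are P1→Deluxe, P2→Deluxe, P3→Basic, P4→Basic; Wexler's induced payoffs 6, 3, 7, 5; outcome (Basic, P3), payoffs (9, 7).
Vantage gets 5 moving first and 9 moving second, so Vantage prefers to move second.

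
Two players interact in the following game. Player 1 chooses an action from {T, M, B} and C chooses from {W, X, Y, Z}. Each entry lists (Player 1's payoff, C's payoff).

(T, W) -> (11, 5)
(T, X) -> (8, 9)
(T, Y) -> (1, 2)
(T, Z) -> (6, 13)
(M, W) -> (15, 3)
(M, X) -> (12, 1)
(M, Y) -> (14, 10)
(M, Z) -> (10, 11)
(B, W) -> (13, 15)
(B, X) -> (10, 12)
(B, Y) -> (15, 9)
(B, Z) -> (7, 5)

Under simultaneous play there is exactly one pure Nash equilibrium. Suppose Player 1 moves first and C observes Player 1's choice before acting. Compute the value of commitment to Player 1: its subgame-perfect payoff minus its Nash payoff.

3

Backward induction with Player 1 moving first.
- T: C compares 5, 9, 2, 13 and picks Z; Player 1 would get 6.
- M: C compares 3, 1, 10, 11 and picks Z; Player 1 would get 10.
- B: C compares 15, 12, 9, 5 and picks W; Player 1 would get 13.
Player 1's induced payoffs are 6, 10, 13, so Player 1 commits to B. Subgame-perfect outcome: (B, W) with payoffs (13, 15).
Now find the simultaneous Nash equilibrium.
Player 1's best replies: W→M; X→M; Y→B; Z→M.
C's best replies: T→Z; M→Z; B→W.
Only (M, Z) has each player best-responding; Nash payoffs (10, 11).
Player 1's commitment gain: 13 − 10 = 3.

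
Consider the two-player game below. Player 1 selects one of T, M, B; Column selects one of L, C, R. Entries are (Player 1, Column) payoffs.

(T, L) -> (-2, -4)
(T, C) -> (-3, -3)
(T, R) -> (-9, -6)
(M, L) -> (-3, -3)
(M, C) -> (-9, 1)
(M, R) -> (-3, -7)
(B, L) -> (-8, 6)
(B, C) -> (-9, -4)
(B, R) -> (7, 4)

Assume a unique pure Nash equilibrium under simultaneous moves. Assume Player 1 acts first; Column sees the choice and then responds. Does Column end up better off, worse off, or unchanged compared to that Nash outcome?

Column best-responds to each possible Player 1 move:
- T: BR = C, leader payoff -3.
- M: BR = C, leader payoff -9.
- B: BR = L, leader payoff -8.
Maximizing over -3, -9, -8, Player 1 chooses T. Subgame-perfect outcome: (T, C) with payoffs (-3, -3).
Under simultaneous play:
Player 1's best replies: L→T; C→T; R→B.
Column's best replies: T→C; M→C; B→L.
The unique mutual best reply is (T, C), giving (-3, -3).
Column earns -3 sequentially versus -3 at the Nash outcome: unchanged.

unchanged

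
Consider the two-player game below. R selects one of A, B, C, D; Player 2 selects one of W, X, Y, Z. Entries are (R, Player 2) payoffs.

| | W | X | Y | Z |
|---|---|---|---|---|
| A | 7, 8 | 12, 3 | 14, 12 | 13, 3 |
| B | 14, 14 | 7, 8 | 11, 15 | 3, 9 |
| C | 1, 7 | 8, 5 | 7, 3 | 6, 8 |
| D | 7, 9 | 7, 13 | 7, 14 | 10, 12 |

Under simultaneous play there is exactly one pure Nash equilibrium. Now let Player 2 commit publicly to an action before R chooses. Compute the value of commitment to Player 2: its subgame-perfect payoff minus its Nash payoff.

Work backward from R's decision.
- W: BR = B, leader payoff 14.
- X: BR = A, leader payoff 3.
- Y: BR = A, leader payoff 12.
- Z: BR = A, leader payoff 3.
Among 14, 3, 12, 3, the best is 14 at W. Subgame-perfect outcome: (B, W) with payoffs (14, 14).
Now find the simultaneous Nash equilibrium.
R's best replies: W→B; X→A; Y→A; Z→A.
Player 2's best replies: A→Y; B→Y; C→Z; D→Y.
The unique mutual best reply is (A, Y), giving (14, 12).
Player 2's commitment gain: 14 − 12 = 2.

2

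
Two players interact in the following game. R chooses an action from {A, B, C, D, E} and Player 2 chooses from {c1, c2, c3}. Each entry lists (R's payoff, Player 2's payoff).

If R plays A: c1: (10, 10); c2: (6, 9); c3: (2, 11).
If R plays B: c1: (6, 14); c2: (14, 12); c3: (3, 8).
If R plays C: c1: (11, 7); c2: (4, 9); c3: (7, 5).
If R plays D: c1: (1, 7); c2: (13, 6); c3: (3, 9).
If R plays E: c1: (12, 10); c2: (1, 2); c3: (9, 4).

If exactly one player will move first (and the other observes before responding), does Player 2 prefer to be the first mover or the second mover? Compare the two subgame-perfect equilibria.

If R leads: Player 2's best replies are A→c3, B→c1, C→c2, D→c3, E→c1; R's induced payoffs 2, 6, 4, 3, 12; outcome (E, c1), payoffs (12, 10).
If Player 2 leads: R's best replies are c1→E, c2→B, c3→E; Player 2's induced payoffs 10, 12, 4; outcome (B, c2), payoffs (14, 12).
Player 2 gets 12 moving first and 10 moving second, so Player 2 prefers to move first.

first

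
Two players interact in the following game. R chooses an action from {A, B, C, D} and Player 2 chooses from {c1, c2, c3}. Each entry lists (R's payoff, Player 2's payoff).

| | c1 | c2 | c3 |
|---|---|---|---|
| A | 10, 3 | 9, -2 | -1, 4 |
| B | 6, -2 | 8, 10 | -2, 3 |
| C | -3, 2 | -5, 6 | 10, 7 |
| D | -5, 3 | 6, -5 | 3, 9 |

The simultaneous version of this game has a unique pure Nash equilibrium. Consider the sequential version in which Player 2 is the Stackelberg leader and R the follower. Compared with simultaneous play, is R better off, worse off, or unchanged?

unchanged

Work backward from R's decision.
- c1: BR = A, leader payoff 3.
- c2: BR = A, leader payoff -2.
- c3: BR = C, leader payoff 7.
Player 2's induced payoffs are 3, -2, 7, so Player 2 commits to c3. Subgame-perfect outcome: (C, c3) with payoffs (10, 7).
For the simultaneous game, intersect best replies.
R's best replies: c1→A; c2→A; c3→C.
Player 2's best replies: A→c3; B→c2; C→c3; D→c3.
Only (C, c3) has each player best-responding; Nash payoffs (10, 7).
R earns 10 sequentially versus 10 at the Nash outcome: unchanged.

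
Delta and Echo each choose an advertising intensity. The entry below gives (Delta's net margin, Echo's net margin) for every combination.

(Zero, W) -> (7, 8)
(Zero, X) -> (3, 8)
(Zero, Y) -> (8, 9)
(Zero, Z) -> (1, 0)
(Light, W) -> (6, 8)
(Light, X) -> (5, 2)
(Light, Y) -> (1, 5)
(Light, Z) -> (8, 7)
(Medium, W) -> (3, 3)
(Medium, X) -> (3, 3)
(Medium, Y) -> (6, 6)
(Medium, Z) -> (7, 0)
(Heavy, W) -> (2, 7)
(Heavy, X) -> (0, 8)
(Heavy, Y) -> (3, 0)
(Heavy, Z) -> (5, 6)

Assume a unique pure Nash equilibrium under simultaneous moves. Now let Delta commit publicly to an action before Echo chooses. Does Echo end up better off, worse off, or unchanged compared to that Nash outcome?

unchanged

Work backward from Echo's decision.
- Zero: BR = Y, leader payoff 8.
- Light: BR = W, leader payoff 6.
- Medium: BR = Y, leader payoff 6.
- Heavy: BR = X, leader payoff 0.
Maximizing over 8, 6, 6, 0, Delta chooses Zero. Subgame-perfect outcome: (Zero, Y) with payoffs (8, 9).
Now find the simultaneous Nash equilibrium.
Delta's best replies: W→Zero; X→Light; Y→Zero; Z→Light.
Echo's best replies: Zero→Y; Light→W; Medium→Y; Heavy→X.
Only (Zero, Y) has each player best-responding; Nash payoffs (8, 9).
Echo earns 9 sequentially versus 9 at the Nash outcome: unchanged.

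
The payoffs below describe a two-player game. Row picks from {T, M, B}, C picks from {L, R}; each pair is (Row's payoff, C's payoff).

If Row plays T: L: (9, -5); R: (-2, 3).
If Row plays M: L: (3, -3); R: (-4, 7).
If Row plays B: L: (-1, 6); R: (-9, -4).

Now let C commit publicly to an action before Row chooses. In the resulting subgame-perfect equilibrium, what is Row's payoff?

Backward induction with C moving first.
- L: Row compares 9, 3, -1 and picks T; C would get -5.
- R: Row compares -2, -4, -9 and picks T; C would get 3.
Maximizing over -5, 3, C chooses R. Subgame-perfect outcome: (T, R) with payoffs (-2, 3).

-2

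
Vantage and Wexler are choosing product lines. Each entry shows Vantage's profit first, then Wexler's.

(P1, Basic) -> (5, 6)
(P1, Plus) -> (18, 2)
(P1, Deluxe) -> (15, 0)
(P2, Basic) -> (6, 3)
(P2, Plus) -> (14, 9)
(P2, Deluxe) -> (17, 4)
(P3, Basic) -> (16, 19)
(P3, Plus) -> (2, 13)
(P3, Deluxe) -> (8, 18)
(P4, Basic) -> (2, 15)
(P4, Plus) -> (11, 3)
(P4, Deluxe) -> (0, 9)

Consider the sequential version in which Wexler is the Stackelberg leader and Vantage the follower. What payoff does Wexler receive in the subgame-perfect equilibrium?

19

Solve by backward induction (Wexler leads).
- Basic → Vantage plays P3 (best of 5, 6, 16, 2); Wexler gets 19.
- Plus → Vantage plays P1 (best of 18, 14, 2, 11); Wexler gets 2.
- Deluxe → Vantage plays P2 (best of 15, 17, 8, 0); Wexler gets 4.
Maximizing over 19, 2, 4, Wexler chooses Basic. Subgame-perfect outcome: (P3, Basic) with payoffs (16, 19).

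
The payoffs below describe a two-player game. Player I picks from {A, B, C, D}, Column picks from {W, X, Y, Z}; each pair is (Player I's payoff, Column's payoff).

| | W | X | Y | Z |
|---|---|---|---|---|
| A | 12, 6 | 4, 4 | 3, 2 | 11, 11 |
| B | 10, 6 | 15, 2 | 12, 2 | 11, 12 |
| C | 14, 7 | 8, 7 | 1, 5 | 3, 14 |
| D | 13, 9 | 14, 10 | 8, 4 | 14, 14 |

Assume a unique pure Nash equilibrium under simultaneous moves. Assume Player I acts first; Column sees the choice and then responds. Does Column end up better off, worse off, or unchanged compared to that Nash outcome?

unchanged

Work backward from Column's decision.
- A → Column plays Z (best of 6, 4, 2, 11); Player I gets 11.
- B → Column plays Z (best of 6, 2, 2, 12); Player I gets 11.
- C → Column plays Z (best of 7, 7, 5, 14); Player I gets 3.
- D → Column plays Z (best of 9, 10, 4, 14); Player I gets 14.
Among 11, 11, 3, 14, the best is 14 at D. Subgame-perfect outcome: (D, Z) with payoffs (14, 14).
For the simultaneous game, intersect best replies.
Player I's best replies: W→C; X→B; Y→B; Z→D.
Column's best replies: A→Z; B→Z; C→Z; D→Z.
The unique mutual best reply is (D, Z), giving (14, 14).
Column earns 14 sequentially versus 14 at the Nash outcome: unchanged.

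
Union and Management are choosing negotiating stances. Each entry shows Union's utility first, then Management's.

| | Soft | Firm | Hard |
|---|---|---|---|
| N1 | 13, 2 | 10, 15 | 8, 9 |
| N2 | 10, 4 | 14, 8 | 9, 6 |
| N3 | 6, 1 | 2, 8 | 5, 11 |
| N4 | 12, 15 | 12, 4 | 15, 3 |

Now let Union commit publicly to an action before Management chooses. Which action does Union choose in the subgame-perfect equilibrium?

N2

Backward induction with Union moving first.
- N1 → Management plays Firm (best of 2, 15, 9); Union gets 10.
- N2 → Management plays Firm (best of 4, 8, 6); Union gets 14.
- N3 → Management plays Hard (best of 1, 8, 11); Union gets 5.
- N4 → Management plays Soft (best of 15, 4, 3); Union gets 12.
Maximizing over 10, 14, 5, 12, Union chooses N2. Subgame-perfect outcome: (N2, Firm) with payoffs (14, 8).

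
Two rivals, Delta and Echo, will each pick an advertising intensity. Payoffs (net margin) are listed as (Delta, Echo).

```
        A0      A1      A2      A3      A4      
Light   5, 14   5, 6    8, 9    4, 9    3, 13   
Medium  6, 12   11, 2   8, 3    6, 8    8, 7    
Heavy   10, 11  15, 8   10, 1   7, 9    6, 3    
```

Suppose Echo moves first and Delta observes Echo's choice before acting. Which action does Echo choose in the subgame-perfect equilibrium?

A0

Backward induction with Echo moving first.
- A0: BR = Heavy, leader payoff 11.
- A1: BR = Heavy, leader payoff 8.
- A2: BR = Heavy, leader payoff 1.
- A3: BR = Heavy, leader payoff 9.
- A4: BR = Medium, leader payoff 7.
Maximizing over 11, 8, 1, 9, 7, Echo chooses A0. Subgame-perfect outcome: (Heavy, A0) with payoffs (10, 11).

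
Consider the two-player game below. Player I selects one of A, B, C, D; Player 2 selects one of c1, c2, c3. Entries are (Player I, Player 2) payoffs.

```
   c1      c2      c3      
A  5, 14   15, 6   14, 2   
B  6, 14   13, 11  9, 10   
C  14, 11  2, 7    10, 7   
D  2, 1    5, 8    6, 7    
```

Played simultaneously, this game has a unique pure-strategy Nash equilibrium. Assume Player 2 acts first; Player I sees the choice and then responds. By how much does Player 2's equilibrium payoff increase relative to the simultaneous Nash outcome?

0

Player I best-responds to each possible Player 2 move:
- c1 → Player I plays C (best of 5, 6, 14, 2); Player 2 gets 11.
- c2 → Player I plays A (best of 15, 13, 2, 5); Player 2 gets 6.
- c3 → Player I plays A (best of 14, 9, 10, 6); Player 2 gets 2.
Maximizing over 11, 6, 2, Player 2 chooses c1. Subgame-perfect outcome: (C, c1) with payoffs (14, 11).
Under simultaneous play:
Player I's best replies: c1→C; c2→A; c3→A.
Player 2's best replies: A→c1; B→c1; C→c1; D→c2.
Only (C, c1) has each player best-responding; Nash payoffs (14, 11).
Player 2's commitment gain: 11 − 11 = 0.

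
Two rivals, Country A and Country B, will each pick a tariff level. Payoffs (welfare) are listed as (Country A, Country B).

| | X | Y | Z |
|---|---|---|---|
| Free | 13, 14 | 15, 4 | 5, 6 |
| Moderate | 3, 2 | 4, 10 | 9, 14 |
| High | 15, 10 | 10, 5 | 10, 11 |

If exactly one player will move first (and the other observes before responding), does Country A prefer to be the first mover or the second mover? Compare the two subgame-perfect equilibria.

first

If Country A leads: Country B's best replies are Free→X, Moderate→Z, High→Z; Country A's induced payoffs 13, 9, 10; outcome (Free, X), payoffs (13, 14).
If Country B leads: Country A's best replies are X→High, Y→Free, Z→High; Country B's induced payoffs 10, 4, 11; outcome (High, Z), payoffs (10, 11).
Country A gets 13 moving first and 10 moving second, so Country A prefers to move first.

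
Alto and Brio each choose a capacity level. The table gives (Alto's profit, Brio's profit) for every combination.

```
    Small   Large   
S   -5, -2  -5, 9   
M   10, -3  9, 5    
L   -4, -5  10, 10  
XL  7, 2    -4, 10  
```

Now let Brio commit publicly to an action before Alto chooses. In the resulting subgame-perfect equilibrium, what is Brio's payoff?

10

Backward induction with Brio moving first.
- Small → Alto plays M (best of -5, 10, -4, 7); Brio gets -3.
- Large → Alto plays L (best of -5, 9, 10, -4); Brio gets 10.
Among -3, 10, the best is 10 at Large. Subgame-perfect outcome: (L, Large) with payoffs (10, 10).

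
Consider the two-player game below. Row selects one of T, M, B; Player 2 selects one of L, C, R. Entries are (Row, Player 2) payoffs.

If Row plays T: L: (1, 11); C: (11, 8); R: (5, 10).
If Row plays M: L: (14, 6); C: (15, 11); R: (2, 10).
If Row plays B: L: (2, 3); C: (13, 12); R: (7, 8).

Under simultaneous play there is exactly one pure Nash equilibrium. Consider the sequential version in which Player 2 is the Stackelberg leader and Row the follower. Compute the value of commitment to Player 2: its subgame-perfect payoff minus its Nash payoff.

0

Row best-responds to each possible Player 2 move:
- L: Row compares 1, 14, 2 and picks M; Player 2 would get 6.
- C: Row compares 11, 15, 13 and picks M; Player 2 would get 11.
- R: Row compares 5, 2, 7 and picks B; Player 2 would get 8.
Maximizing over 6, 11, 8, Player 2 chooses C. Subgame-perfect outcome: (M, C) with payoffs (15, 11).
Now find the simultaneous Nash equilibrium.
Row's best replies: L→M; C→M; R→B.
Player 2's best replies: T→L; M→C; B→C.
Only (M, C) has each player best-responding; Nash payoffs (15, 11).
Player 2's commitment gain: 11 − 11 = 0.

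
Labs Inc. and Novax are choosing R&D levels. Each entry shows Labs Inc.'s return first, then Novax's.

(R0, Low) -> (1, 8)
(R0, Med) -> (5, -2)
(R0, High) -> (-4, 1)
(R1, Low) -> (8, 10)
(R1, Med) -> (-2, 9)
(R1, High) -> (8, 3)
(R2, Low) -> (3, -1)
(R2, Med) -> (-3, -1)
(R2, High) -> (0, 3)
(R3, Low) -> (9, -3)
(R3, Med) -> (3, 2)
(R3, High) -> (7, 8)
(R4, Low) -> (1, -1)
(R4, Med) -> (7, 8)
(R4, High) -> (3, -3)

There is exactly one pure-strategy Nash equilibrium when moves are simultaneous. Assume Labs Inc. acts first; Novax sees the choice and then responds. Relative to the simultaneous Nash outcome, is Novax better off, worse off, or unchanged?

Backward induction with Labs Inc. moving first.
- R0 → Novax plays Low (best of 8, -2, 1); Labs Inc. gets 1.
- R1 → Novax plays Low (best of 10, 9, 3); Labs Inc. gets 8.
- R2 → Novax plays High (best of -1, -1, 3); Labs Inc. gets 0.
- R3 → Novax plays High (best of -3, 2, 8); Labs Inc. gets 7.
- R4 → Novax plays Med (best of -1, 8, -3); Labs Inc. gets 7.
Among 1, 8, 0, 7, 7, the best is 8 at R1. Subgame-perfect outcome: (R1, Low) with payoffs (8, 10).
Now find the simultaneous Nash equilibrium.
Labs Inc.'s best replies: Low→R3; Med→R4; High→R1.
Novax's best replies: R0→Low; R1→Low; R2→High; R3→High; R4→Med.
Only (R4, Med) has each player best-responding; Nash payoffs (7, 8).
Novax earns 10 sequentially versus 8 at the Nash outcome: better off.

better off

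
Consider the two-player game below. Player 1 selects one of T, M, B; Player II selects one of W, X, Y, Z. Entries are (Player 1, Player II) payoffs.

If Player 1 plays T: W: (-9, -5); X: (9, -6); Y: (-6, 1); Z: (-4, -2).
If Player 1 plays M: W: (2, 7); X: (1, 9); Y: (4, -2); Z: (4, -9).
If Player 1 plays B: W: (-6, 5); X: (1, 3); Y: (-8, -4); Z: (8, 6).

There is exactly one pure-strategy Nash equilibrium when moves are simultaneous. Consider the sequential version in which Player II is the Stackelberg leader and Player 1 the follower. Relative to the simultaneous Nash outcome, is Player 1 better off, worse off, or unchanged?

worse off

Player 1 best-responds to each possible Player II move:
- W: BR = M, leader payoff 7.
- X: BR = T, leader payoff -6.
- Y: BR = M, leader payoff -2.
- Z: BR = B, leader payoff 6.
Maximizing over 7, -6, -2, 6, Player II chooses W. Subgame-perfect outcome: (M, W) with payoffs (2, 7).
Now find the simultaneous Nash equilibrium.
Player 1's best replies: W→M; X→T; Y→M; Z→B.
Player II's best replies: T→Y; M→X; B→Z.
The unique mutual best reply is (B, Z), giving (8, 6).
Player 1 earns 2 sequentially versus 8 at the Nash outcome: worse off.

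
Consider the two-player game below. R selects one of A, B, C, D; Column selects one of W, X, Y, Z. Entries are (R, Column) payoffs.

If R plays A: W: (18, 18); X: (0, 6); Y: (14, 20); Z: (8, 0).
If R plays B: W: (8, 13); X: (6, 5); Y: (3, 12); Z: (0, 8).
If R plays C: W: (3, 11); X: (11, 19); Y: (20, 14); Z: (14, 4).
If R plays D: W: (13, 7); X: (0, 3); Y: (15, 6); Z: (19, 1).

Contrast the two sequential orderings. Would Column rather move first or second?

If R leads: Column's best replies are A→Y, B→W, C→X, D→W; R's induced payoffs 14, 8, 11, 13; outcome (A, Y), payoffs (14, 20).
If Column leads: R's best replies are W→A, X→C, Y→C, Z→D; Column's induced payoffs 18, 19, 14, 1; outcome (C, X), payoffs (11, 19).
Column gets 19 moving first and 20 moving second, so Column prefers to move second.

second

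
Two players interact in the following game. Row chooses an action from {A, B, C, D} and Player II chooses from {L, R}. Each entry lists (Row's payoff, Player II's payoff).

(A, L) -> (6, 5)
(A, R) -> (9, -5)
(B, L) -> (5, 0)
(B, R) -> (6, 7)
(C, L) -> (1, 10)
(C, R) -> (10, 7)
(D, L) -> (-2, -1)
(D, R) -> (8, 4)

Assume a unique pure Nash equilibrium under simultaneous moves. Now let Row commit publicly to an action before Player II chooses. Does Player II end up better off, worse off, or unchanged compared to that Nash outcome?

Player II best-responds to each possible Row move:
- A: Player II compares 5, -5 and picks L; Row would get 6.
- B: Player II compares 0, 7 and picks R; Row would get 6.
- C: Player II compares 10, 7 and picks L; Row would get 1.
- D: Player II compares -1, 4 and picks R; Row would get 8.
Maximizing over 6, 6, 1, 8, Row chooses D. Subgame-perfect outcome: (D, R) with payoffs (8, 4).
Under simultaneous play:
Row's best replies: L→A; R→C.
Player II's best replies: A→L; B→R; C→L; D→R.
Only (A, L) has each player best-responding; Nash payoffs (6, 5).
Player II earns 4 sequentially versus 5 at the Nash outcome: worse off.

worse off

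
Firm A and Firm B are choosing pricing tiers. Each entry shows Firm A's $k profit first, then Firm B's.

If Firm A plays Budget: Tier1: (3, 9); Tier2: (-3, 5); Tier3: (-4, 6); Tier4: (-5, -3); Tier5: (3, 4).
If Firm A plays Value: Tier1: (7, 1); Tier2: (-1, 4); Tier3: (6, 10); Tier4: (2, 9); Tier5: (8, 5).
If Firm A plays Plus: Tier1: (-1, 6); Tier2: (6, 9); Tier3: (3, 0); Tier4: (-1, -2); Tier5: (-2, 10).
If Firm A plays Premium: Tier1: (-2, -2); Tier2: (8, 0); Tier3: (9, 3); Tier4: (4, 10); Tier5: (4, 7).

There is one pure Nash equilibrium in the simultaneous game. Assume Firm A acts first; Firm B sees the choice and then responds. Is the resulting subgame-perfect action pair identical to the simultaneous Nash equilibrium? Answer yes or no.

no

Backward induction with Firm A moving first.
- Budget: BR = Tier1, leader payoff 3.
- Value: BR = Tier3, leader payoff 6.
- Plus: BR = Tier5, leader payoff -2.
- Premium: BR = Tier4, leader payoff 4.
Among 3, 6, -2, 4, the best is 6 at Value. Subgame-perfect outcome: (Value, Tier3) with payoffs (6, 10).
For the simultaneous game, intersect best replies.
Firm A's best replies: Tier1→Value; Tier2→Premium; Tier3→Premium; Tier4→Premium; Tier5→Value.
Firm B's best replies: Budget→Tier1; Value→Tier3; Plus→Tier5; Premium→Tier4.
Only (Premium, Tier4) has each player best-responding; Nash payoffs (4, 10).
Sequential outcome (Value, Tier3) differs from the Nash profile (Premium, Tier4).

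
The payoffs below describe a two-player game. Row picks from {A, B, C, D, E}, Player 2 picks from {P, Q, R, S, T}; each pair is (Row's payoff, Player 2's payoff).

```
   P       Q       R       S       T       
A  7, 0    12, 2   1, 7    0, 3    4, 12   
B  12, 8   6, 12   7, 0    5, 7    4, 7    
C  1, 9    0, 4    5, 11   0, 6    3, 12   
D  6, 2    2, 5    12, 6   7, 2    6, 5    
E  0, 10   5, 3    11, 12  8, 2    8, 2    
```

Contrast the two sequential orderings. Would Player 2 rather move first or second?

first

If Row leads: Player 2's best replies are A→T, B→Q, C→T, D→R, E→R; Row's induced payoffs 4, 6, 3, 12, 11; outcome (D, R), payoffs (12, 6).
If Player 2 leads: Row's best replies are P→B, Q→A, R→D, S→E, T→E; Player 2's induced payoffs 8, 2, 6, 2, 2; outcome (B, P), payoffs (12, 8).
Player 2 gets 8 moving first and 6 moving second, so Player 2 prefers to move first.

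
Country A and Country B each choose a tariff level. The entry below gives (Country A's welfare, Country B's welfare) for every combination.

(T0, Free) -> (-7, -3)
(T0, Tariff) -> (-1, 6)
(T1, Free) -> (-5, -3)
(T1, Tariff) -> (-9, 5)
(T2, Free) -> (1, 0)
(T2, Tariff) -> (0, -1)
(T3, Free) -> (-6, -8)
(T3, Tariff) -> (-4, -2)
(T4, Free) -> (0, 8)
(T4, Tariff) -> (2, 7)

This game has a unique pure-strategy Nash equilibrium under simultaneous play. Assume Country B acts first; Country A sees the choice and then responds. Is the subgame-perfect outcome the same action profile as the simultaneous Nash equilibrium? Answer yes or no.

Solve by backward induction (Country B leads).
- Free → Country A plays T2 (best of -7, -5, 1, -6, 0); Country B gets 0.
- Tariff → Country A plays T4 (best of -1, -9, 0, -4, 2); Country B gets 7.
Among 0, 7, the best is 7 at Tariff. Subgame-perfect outcome: (T4, Tariff) with payoffs (2, 7).
Under simultaneous play:
Country A's best replies: Free→T2; Tariff→T4.
Country B's best replies: T0→Tariff; T1→Tariff; T2→Free; T3→Tariff; T4→Free.
The unique mutual best reply is (T2, Free), giving (1, 0).
Sequential outcome (T4, Tariff) differs from the Nash profile (T2, Free).

no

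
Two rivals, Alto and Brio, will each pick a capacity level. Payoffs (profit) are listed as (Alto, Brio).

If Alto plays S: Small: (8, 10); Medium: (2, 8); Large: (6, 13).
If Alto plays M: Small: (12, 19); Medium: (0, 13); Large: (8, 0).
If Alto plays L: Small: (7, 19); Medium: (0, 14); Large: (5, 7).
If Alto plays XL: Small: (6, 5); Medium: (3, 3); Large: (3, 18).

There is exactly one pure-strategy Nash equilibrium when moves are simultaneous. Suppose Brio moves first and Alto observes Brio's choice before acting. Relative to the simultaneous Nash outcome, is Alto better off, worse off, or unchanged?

unchanged

Backward induction with Brio moving first.
- Small: BR = M, leader payoff 19.
- Medium: BR = XL, leader payoff 3.
- Large: BR = M, leader payoff 0.
Among 19, 3, 0, the best is 19 at Small. Subgame-perfect outcome: (M, Small) with payoffs (12, 19).
For the simultaneous game, intersect best replies.
Alto's best replies: Small→M; Medium→XL; Large→M.
Brio's best replies: S→Large; M→Small; L→Small; XL→Large.
Only (M, Small) has each player best-responding; Nash payoffs (12, 19).
Alto earns 12 sequentially versus 12 at the Nash outcome: unchanged.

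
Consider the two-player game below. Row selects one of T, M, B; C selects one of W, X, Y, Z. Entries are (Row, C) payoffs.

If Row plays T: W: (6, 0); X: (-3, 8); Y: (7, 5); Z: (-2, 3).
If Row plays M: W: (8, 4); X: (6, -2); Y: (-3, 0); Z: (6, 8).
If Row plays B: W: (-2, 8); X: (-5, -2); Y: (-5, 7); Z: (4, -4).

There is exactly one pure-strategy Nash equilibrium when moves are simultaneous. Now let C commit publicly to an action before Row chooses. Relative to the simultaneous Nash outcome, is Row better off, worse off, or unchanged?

unchanged

Solve by backward induction (C leads).
- W: Row compares 6, 8, -2 and picks M; C would get 4.
- X: Row compares -3, 6, -5 and picks M; C would get -2.
- Y: Row compares 7, -3, -5 and picks T; C would get 5.
- Z: Row compares -2, 6, 4 and picks M; C would get 8.
C's induced payoffs are 4, -2, 5, 8, so C commits to Z. Subgame-perfect outcome: (M, Z) with payoffs (6, 8).
For the simultaneous game, intersect best replies.
Row's best replies: W→M; X→M; Y→T; Z→M.
C's best replies: T→X; M→Z; B→W.
The unique mutual best reply is (M, Z), giving (6, 8).
Row earns 6 sequentially versus 6 at the Nash outcome: unchanged.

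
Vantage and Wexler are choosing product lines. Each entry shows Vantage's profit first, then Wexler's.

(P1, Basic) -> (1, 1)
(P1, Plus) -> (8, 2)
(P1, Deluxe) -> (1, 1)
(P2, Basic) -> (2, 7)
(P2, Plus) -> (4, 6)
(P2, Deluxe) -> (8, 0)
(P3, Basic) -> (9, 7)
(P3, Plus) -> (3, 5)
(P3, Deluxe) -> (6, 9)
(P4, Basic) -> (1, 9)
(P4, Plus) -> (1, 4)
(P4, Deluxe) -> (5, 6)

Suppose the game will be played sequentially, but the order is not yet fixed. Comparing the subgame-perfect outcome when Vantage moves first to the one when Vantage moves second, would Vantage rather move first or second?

If Vantage leads: Wexler's best replies are P1→Plus, P2→Basic, P3→Deluxe, P4→Basic; Vantage's induced payoffs 8, 2, 6, 1; outcome (P1, Plus), payoffs (8, 2).
If Wexler leads: Vantage's best replies are Basic→P3, Plus→P1, Deluxe→P2; Wexler's induced payoffs 7, 2, 0; outcome (P3, Basic), payoffs (9, 7).
Vantage gets 8 moving first and 9 moving second, so Vantage prefers to move second.

second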